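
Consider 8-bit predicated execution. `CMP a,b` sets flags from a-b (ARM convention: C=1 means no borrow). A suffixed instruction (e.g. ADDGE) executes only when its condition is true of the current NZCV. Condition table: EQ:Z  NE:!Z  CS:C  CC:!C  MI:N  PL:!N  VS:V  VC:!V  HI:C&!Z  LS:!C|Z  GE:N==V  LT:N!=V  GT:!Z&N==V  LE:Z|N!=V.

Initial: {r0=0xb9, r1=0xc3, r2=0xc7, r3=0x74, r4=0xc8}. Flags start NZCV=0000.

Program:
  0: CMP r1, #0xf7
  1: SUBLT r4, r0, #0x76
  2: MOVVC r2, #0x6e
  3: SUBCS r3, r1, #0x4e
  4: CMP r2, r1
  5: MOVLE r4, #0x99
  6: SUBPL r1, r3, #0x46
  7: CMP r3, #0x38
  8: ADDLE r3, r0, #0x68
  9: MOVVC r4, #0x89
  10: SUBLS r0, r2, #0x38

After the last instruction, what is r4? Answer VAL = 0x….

VAL = 0x89

0: ✓ CMP  NZCV=1000
1: ✓ SUBLT  r4←0x43
2: ✓ MOVVC  r2←0x6e
3: · SUBCS
4: ✓ CMP  NZCV=1001
5: · MOVLE
6: · SUBPL
7: ✓ CMP  NZCV=0010
8: · ADDLE
9: ✓ MOVVC  r4←0x89
10: · SUBLS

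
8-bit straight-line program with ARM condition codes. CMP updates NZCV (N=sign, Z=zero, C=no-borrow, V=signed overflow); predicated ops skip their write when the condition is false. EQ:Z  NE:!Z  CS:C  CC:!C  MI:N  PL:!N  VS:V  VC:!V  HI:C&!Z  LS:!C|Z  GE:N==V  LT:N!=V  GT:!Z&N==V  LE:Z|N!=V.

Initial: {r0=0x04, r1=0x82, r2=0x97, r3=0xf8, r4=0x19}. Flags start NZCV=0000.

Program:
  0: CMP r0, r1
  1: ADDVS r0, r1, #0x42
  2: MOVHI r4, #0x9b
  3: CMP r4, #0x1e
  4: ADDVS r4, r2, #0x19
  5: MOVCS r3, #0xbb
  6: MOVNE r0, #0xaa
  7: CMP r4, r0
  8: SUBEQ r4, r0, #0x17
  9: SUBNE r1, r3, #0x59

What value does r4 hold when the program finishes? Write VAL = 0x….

VAL = 0x19

[0] flags=1001 → (cmp)
[1] flags=1001 VS?T → r0=0xc4
[2] flags=1001 HI?F → skip
[3] flags=1000 → (cmp)
[4] flags=1000 VS?F → skip
[5] flags=1000 CS?F → skip
[6] flags=1000 NE?T → r0=0xaa
[7] flags=0000 → (cmp)
[8] flags=0000 EQ?F → skip
[9] flags=0000 NE?T → r1=0x9f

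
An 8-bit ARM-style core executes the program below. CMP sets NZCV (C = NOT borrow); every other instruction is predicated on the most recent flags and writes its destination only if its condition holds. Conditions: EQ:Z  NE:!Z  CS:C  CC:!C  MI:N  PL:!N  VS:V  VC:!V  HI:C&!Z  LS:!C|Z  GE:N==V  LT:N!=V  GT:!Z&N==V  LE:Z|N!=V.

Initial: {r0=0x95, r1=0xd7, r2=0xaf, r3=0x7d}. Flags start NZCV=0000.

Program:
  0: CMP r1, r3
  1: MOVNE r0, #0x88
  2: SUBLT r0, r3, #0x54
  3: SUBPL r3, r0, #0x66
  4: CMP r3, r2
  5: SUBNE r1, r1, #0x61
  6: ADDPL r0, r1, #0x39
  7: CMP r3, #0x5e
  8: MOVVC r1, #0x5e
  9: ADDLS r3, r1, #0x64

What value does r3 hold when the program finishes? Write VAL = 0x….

0: ✓ CMP  NZCV=0011
1: ✓ MOVNE  r0←0x88
2: ✓ SUBLT  r0←0x29
3: ✓ SUBPL  r3←0xc3
4: ✓ CMP  NZCV=0010
5: ✓ SUBNE  r1←0x76
6: ✓ ADDPL  r0←0xaf
7: ✓ CMP  NZCV=0011
8: · MOVVC
9: · ADDLS

VAL = 0xc3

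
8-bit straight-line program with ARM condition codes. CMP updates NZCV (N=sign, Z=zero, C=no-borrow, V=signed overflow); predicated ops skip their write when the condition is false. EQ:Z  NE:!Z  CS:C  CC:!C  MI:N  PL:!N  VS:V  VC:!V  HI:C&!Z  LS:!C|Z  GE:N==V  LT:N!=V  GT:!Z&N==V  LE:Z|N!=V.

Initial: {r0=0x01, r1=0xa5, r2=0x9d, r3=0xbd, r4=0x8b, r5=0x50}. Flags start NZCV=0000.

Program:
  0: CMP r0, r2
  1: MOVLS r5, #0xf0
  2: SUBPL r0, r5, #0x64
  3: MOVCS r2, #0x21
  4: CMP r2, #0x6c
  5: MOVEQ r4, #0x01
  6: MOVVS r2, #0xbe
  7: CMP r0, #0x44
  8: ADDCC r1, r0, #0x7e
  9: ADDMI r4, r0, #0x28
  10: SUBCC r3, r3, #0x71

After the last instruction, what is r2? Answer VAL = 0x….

VAL = 0xbe

[0] flags=0000 → (cmp)
[1] flags=0000 LS?T → r5=0xf0
[2] flags=0000 PL?T → r0=0x8c
[3] flags=0000 CS?F → skip
[4] flags=0011 → (cmp)
[5] flags=0011 EQ?F → skip
[6] flags=0011 VS?T → r2=0xbe
[7] flags=0011 → (cmp)
[8] flags=0011 CC?F → skip
[9] flags=0011 MI?F → skip
[10] flags=0011 CC?F → skip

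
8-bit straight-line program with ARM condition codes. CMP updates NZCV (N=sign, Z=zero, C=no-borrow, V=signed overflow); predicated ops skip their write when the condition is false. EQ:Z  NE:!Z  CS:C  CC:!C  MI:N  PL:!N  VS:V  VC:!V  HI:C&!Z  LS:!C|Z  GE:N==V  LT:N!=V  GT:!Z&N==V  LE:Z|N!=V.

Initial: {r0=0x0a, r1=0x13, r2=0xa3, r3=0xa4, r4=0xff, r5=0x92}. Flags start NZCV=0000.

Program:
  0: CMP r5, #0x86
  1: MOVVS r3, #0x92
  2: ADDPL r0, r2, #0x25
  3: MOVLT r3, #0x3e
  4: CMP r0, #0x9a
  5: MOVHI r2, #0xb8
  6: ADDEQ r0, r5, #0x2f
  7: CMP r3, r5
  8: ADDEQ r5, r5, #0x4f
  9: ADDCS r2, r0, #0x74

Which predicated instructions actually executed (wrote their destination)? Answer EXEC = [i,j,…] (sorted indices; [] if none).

[0] flags=0010 → (cmp)
[1] flags=0010 VS?F → skip
[2] flags=0010 PL?T → r0=0xc8
[3] flags=0010 LT?F → skip
[4] flags=0010 → (cmp)
[5] flags=0010 HI?T → r2=0xb8
[6] flags=0010 EQ?F → skip
[7] flags=0010 → (cmp)
[8] flags=0010 EQ?F → skip
[9] flags=0010 CS?T → r2=0x3c

EXEC = [2,5,9]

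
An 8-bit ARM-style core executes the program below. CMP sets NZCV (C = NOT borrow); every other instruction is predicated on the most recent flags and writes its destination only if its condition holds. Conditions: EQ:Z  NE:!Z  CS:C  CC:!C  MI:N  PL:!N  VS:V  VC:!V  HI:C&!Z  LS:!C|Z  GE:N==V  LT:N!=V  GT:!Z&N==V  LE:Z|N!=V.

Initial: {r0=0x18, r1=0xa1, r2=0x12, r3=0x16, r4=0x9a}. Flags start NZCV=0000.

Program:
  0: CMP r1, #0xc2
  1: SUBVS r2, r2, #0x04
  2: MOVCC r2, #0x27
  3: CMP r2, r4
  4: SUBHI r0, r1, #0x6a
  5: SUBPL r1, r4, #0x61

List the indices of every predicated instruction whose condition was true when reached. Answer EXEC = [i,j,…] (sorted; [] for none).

EXEC = [2]

0: ✓ CMP  NZCV=1000
1: · SUBVS
2: ✓ MOVCC  r2←0x27
3: ✓ CMP  NZCV=1001
4: · SUBHI
5: · SUBPL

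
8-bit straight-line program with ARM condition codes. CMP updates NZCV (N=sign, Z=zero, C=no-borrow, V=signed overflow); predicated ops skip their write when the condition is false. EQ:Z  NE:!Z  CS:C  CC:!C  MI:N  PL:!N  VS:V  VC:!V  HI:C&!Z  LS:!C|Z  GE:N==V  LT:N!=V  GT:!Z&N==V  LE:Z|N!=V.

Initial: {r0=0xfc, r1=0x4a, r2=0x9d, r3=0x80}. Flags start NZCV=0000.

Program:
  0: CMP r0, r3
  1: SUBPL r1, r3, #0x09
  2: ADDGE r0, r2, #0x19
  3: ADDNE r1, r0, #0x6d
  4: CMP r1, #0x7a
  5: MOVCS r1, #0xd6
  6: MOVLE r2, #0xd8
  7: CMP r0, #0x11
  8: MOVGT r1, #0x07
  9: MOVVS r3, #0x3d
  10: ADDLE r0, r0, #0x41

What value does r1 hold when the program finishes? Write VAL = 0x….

VAL = 0x23

[0] flags=0010 → (cmp)
[1] flags=0010 PL?T → r1=0x77
[2] flags=0010 GE?T → r0=0xb6
[3] flags=0010 NE?T → r1=0x23
[4] flags=1000 → (cmp)
[5] flags=1000 CS?F → skip
[6] flags=1000 LE?T → r2=0xd8
[7] flags=1010 → (cmp)
[8] flags=1010 GT?F → skip
[9] flags=1010 VS?F → skip
[10] flags=1010 LE?T → r0=0xf7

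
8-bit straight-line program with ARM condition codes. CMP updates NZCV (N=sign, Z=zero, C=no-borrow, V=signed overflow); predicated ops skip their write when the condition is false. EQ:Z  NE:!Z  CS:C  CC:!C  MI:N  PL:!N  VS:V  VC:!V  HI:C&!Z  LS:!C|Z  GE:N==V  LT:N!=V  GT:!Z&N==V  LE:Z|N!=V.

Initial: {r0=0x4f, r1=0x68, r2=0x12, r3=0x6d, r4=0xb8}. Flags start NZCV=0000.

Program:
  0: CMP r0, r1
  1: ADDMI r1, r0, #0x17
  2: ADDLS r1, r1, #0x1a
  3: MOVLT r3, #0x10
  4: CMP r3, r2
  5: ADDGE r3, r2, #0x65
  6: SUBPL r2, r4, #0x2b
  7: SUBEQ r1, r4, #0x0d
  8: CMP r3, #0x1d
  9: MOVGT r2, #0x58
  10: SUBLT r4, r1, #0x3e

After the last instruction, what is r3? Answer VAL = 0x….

VAL = 0x10

0: ✓ CMP  NZCV=1000
1: ✓ ADDMI  r1←0x66
2: ✓ ADDLS  r1←0x80
3: ✓ MOVLT  r3←0x10
4: ✓ CMP  NZCV=1000
5: · ADDGE
6: · SUBPL
7: · SUBEQ
8: ✓ CMP  NZCV=1000
9: · MOVGT
10: ✓ SUBLT  r4←0x42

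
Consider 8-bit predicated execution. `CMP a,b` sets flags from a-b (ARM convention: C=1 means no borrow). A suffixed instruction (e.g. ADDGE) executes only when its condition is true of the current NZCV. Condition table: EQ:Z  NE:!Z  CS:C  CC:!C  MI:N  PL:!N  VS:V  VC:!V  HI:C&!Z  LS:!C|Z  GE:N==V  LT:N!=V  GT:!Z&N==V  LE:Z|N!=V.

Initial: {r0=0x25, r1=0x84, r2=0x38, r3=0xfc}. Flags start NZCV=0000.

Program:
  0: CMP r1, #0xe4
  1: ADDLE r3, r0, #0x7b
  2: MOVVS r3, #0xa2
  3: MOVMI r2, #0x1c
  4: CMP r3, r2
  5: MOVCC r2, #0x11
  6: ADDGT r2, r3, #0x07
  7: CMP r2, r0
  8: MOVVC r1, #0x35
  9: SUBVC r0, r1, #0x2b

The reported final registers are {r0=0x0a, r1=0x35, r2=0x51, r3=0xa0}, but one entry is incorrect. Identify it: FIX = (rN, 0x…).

FIX = (r2, 0x1c)

[0] flags=1000 → (cmp)
[1] flags=1000 LE?T → r3=0xa0
[2] flags=1000 VS?F → skip
[3] flags=1000 MI?T → r2=0x1c
[4] flags=1010 → (cmp)
[5] flags=1010 CC?F → skip
[6] flags=1010 GT?F → skip
[7] flags=1000 → (cmp)
[8] flags=1000 VC?T → r1=0x35
[9] flags=1000 VC?T → r0=0x0a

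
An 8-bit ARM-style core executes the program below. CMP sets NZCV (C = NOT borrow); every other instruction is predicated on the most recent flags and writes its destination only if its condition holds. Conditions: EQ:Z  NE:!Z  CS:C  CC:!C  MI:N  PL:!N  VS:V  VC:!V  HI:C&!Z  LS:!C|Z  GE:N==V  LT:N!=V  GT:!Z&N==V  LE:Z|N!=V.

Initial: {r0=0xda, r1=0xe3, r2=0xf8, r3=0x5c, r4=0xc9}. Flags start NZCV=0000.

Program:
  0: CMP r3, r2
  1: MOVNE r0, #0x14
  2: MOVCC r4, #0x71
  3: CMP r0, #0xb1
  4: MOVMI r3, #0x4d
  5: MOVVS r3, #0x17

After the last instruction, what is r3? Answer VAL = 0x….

VAL = 0x5c

[0] flags=0000 → (cmp)
[1] flags=0000 NE?T → r0=0x14
[2] flags=0000 CC?T → r4=0x71
[3] flags=0000 → (cmp)
[4] flags=0000 MI?F → skip
[5] flags=0000 VS?F → skip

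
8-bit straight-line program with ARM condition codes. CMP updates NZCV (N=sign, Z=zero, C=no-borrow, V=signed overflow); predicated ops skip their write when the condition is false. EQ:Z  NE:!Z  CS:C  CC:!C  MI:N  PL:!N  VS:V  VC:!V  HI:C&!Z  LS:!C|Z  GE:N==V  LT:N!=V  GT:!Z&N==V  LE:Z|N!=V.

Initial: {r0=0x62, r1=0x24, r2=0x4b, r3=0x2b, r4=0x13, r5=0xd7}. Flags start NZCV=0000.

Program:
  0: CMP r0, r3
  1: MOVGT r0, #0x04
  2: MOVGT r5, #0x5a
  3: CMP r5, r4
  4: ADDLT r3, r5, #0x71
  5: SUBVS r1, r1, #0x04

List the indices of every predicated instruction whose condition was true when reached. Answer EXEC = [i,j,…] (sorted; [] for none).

[0] flags=0010 → (cmp)
[1] flags=0010 GT?T → r0=0x04
[2] flags=0010 GT?T → r5=0x5a
[3] flags=0010 → (cmp)
[4] flags=0010 LT?F → skip
[5] flags=0010 VS?F → skip

EXEC = [1,2]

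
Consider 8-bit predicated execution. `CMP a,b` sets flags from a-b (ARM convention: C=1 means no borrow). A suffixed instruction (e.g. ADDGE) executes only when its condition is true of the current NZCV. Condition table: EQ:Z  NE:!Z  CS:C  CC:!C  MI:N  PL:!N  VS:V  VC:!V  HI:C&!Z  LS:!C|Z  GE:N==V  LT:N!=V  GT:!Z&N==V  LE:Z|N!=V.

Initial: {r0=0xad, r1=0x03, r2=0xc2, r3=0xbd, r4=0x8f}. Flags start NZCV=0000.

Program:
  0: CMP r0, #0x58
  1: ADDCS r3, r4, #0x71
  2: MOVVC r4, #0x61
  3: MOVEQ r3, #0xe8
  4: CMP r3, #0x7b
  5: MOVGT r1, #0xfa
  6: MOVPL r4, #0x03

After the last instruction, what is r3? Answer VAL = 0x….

VAL = 0x00

[0] flags=0011 → (cmp)
[1] flags=0011 CS?T → r3=0x00
[2] flags=0011 VC?F → skip
[3] flags=0011 EQ?F → skip
[4] flags=1000 → (cmp)
[5] flags=1000 GT?F → skip
[6] flags=1000 PL?F → skip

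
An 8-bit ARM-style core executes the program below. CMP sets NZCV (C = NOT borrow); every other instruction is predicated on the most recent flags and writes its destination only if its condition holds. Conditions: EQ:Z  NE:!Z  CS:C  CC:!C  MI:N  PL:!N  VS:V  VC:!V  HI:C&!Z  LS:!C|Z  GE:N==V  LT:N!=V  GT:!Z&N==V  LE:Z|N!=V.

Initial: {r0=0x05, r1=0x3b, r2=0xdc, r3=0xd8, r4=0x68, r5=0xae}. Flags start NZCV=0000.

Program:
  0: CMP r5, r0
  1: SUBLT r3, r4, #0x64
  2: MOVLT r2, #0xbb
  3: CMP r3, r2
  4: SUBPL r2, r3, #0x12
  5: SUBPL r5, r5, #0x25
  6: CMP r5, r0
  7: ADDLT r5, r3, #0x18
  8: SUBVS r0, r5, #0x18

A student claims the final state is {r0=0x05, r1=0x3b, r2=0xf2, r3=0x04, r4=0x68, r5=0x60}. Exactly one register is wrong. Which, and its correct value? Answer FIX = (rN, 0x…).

FIX = (r5, 0x1c)

0: ✓ CMP  NZCV=1010
1: ✓ SUBLT  r3←0x04
2: ✓ MOVLT  r2←0xbb
3: ✓ CMP  NZCV=0000
4: ✓ SUBPL  r2←0xf2
5: ✓ SUBPL  r5←0x89
6: ✓ CMP  NZCV=1010
7: ✓ ADDLT  r5←0x1c
8: · SUBVS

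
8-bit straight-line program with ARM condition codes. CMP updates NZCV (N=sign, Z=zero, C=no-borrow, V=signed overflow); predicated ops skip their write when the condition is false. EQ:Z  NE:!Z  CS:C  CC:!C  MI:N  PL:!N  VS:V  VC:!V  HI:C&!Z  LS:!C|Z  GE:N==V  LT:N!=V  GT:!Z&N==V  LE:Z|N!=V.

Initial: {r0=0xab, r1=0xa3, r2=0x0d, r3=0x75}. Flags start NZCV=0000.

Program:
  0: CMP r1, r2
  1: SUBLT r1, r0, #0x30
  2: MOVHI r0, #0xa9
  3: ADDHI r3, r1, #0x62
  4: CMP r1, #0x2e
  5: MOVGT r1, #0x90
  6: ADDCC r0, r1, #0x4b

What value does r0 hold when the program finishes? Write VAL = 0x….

[0] flags=1010 → (cmp)
[1] flags=1010 LT?T → r1=0x7b
[2] flags=1010 HI?T → r0=0xa9
[3] flags=1010 HI?T → r3=0xdd
[4] flags=0010 → (cmp)
[5] flags=0010 GT?T → r1=0x90
[6] flags=0010 CC?F → skip

VAL = 0xa9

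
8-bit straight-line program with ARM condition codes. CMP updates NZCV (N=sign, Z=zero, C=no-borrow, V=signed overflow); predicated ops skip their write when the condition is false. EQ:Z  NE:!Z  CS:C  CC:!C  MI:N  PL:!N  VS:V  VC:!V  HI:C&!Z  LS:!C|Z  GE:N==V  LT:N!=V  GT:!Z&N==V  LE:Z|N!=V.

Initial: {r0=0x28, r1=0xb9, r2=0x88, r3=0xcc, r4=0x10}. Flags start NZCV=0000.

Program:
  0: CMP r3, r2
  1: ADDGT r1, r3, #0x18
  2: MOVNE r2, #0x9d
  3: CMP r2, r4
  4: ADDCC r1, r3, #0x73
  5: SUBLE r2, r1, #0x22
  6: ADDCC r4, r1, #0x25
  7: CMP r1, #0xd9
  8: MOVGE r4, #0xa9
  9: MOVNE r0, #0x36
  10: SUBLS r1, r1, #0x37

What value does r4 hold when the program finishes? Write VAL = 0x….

VAL = 0xa9

0: ✓ CMP  NZCV=0010
1: ✓ ADDGT  r1←0xe4
2: ✓ MOVNE  r2←0x9d
3: ✓ CMP  NZCV=1010
4: · ADDCC
5: ✓ SUBLE  r2←0xc2
6: · ADDCC
7: ✓ CMP  NZCV=0010
8: ✓ MOVGE  r4←0xa9
9: ✓ MOVNE  r0←0x36
10: · SUBLS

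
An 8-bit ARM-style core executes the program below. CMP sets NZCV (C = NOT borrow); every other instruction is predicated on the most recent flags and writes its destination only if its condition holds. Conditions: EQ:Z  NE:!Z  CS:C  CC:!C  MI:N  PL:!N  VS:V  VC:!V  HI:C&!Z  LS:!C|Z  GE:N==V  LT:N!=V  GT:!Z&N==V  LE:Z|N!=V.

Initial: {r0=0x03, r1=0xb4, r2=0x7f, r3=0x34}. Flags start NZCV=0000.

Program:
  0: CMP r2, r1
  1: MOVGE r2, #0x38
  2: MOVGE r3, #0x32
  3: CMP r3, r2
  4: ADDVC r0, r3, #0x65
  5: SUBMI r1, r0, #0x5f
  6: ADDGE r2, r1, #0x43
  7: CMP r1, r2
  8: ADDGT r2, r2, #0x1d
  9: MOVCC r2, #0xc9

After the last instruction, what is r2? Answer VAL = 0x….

0: ✓ CMP  NZCV=1001
1: ✓ MOVGE  r2←0x38
2: ✓ MOVGE  r3←0x32
3: ✓ CMP  NZCV=1000
4: ✓ ADDVC  r0←0x97
5: ✓ SUBMI  r1←0x38
6: · ADDGE
7: ✓ CMP  NZCV=0110
8: · ADDGT
9: · MOVCC

VAL = 0x38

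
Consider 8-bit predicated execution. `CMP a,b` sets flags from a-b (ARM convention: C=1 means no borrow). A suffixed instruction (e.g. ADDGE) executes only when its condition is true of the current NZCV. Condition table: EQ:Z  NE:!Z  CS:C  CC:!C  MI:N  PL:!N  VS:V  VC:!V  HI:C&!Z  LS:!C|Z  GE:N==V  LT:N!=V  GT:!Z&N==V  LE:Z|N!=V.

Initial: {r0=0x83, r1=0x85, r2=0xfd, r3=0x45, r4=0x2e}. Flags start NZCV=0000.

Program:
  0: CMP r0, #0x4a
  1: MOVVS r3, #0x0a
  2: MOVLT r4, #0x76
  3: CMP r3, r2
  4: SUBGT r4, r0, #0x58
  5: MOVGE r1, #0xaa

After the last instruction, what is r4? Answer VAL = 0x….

VAL = 0x2b

[0] flags=0011 → (cmp)
[1] flags=0011 VS?T → r3=0x0a
[2] flags=0011 LT?T → r4=0x76
[3] flags=0000 → (cmp)
[4] flags=0000 GT?T → r4=0x2b
[5] flags=0000 GE?T → r1=0xaa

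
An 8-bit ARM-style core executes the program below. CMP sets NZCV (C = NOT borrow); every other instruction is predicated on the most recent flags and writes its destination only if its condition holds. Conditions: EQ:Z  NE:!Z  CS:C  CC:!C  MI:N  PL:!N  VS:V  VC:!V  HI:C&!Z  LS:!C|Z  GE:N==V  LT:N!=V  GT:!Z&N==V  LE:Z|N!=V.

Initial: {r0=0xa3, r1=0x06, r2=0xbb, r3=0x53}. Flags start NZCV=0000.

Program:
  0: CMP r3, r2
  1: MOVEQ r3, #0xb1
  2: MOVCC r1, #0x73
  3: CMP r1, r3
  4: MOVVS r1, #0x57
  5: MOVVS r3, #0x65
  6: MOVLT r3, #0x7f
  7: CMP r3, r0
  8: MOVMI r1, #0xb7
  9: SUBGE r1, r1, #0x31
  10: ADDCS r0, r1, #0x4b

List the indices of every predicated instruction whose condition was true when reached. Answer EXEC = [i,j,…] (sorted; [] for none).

EXEC = [2,8,9]

[0] flags=1001 → (cmp)
[1] flags=1001 EQ?F → skip
[2] flags=1001 CC?T → r1=0x73
[3] flags=0010 → (cmp)
[4] flags=0010 VS?F → skip
[5] flags=0010 VS?F → skip
[6] flags=0010 LT?F → skip
[7] flags=1001 → (cmp)
[8] flags=1001 MI?T → r1=0xb7
[9] flags=1001 GE?T → r1=0x86
[10] flags=1001 CS?F → skip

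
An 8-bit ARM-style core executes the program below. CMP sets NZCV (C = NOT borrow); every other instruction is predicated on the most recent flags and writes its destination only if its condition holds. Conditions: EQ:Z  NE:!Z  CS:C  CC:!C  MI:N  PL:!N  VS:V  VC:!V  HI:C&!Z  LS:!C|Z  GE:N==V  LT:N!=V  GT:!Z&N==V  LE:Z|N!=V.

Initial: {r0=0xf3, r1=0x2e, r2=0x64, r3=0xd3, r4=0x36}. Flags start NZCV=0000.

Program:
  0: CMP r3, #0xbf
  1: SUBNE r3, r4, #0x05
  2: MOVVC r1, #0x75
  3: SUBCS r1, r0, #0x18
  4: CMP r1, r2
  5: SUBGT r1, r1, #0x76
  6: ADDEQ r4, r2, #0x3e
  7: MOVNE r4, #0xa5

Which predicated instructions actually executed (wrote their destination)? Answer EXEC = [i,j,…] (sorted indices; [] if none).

0: ✓ CMP  NZCV=0010
1: ✓ SUBNE  r3←0x31
2: ✓ MOVVC  r1←0x75
3: ✓ SUBCS  r1←0xdb
4: ✓ CMP  NZCV=0011
5: · SUBGT
6: · ADDEQ
7: ✓ MOVNE  r4←0xa5

EXEC = [1,2,3,7]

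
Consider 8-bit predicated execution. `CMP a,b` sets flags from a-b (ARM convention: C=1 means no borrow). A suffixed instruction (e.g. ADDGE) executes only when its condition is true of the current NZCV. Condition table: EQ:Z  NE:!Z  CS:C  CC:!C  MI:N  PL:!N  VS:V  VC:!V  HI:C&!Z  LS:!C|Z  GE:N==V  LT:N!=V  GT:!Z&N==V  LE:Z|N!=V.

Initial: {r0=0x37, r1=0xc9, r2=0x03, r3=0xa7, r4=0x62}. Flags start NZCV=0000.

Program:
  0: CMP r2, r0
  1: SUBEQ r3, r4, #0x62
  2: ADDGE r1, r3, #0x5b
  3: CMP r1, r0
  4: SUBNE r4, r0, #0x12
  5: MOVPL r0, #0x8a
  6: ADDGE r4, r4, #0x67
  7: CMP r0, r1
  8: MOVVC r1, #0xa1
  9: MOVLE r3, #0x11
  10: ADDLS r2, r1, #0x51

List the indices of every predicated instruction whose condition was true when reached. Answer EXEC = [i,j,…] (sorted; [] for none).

EXEC = [4,8,10]

[0] flags=1000 → (cmp)
[1] flags=1000 EQ?F → skip
[2] flags=1000 GE?F → skip
[3] flags=1010 → (cmp)
[4] flags=1010 NE?T → r4=0x25
[5] flags=1010 PL?F → skip
[6] flags=1010 GE?F → skip
[7] flags=0000 → (cmp)
[8] flags=0000 VC?T → r1=0xa1
[9] flags=0000 LE?F → skip
[10] flags=0000 LS?T → r2=0xf2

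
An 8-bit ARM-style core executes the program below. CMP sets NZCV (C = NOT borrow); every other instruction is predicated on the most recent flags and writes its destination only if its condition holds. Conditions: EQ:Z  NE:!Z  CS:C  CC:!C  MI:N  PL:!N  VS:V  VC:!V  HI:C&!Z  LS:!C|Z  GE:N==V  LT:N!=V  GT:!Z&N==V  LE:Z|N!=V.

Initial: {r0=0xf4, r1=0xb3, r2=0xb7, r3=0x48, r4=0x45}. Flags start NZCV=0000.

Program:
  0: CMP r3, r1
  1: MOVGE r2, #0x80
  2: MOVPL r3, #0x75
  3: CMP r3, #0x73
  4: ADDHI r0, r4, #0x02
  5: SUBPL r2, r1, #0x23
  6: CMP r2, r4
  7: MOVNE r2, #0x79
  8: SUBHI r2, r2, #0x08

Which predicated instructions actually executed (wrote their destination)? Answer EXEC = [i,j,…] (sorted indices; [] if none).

EXEC = [1,7,8]

0: ✓ CMP  NZCV=1001
1: ✓ MOVGE  r2←0x80
2: · MOVPL
3: ✓ CMP  NZCV=1000
4: · ADDHI
5: · SUBPL
6: ✓ CMP  NZCV=0011
7: ✓ MOVNE  r2←0x79
8: ✓ SUBHI  r2←0x71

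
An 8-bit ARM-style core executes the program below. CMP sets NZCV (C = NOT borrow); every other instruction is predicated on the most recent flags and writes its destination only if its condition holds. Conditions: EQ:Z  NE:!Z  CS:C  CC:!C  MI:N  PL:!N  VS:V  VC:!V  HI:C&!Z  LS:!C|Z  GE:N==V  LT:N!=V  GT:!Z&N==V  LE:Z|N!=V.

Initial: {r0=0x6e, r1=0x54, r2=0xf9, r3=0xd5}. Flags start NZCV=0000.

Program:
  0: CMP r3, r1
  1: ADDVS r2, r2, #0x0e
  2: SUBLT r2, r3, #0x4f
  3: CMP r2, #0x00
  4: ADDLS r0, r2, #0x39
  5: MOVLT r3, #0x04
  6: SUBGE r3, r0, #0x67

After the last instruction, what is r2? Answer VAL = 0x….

VAL = 0x86

0: ✓ CMP  NZCV=1010
1: · ADDVS
2: ✓ SUBLT  r2←0x86
3: ✓ CMP  NZCV=1010
4: · ADDLS
5: ✓ MOVLT  r3←0x04
6: · SUBGE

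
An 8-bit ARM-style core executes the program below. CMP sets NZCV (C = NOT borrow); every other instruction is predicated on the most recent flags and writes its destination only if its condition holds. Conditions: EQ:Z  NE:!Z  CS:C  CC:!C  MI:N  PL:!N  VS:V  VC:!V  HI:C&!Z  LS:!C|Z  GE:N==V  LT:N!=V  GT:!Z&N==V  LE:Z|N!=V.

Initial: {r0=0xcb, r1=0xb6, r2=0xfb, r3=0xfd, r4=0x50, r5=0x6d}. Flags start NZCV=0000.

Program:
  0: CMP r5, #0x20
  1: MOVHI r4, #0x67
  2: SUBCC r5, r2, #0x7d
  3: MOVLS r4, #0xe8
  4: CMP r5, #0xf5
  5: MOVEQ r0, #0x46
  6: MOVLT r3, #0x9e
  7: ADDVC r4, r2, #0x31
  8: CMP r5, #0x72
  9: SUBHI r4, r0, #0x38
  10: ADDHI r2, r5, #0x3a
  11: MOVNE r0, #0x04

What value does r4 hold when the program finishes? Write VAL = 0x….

0: ✓ CMP  NZCV=0010
1: ✓ MOVHI  r4←0x67
2: · SUBCC
3: · MOVLS
4: ✓ CMP  NZCV=0000
5: · MOVEQ
6: · MOVLT
7: ✓ ADDVC  r4←0x2c
8: ✓ CMP  NZCV=1000
9: · SUBHI
10: · ADDHI
11: ✓ MOVNE  r0←0x04

VAL = 0x2c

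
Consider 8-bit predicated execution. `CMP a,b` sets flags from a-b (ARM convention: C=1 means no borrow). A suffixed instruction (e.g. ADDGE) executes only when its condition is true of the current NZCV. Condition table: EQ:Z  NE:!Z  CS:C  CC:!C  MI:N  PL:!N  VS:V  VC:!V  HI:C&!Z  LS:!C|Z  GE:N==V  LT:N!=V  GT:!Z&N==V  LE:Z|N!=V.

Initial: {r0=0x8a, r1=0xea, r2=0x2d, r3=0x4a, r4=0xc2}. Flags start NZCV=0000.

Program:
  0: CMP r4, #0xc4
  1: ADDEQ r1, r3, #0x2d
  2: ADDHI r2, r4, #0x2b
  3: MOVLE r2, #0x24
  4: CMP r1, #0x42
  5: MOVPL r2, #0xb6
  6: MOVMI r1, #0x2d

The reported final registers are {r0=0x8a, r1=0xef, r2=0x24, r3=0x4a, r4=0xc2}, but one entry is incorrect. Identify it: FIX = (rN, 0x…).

FIX = (r1, 0x2d)

0: ✓ CMP  NZCV=1000
1: · ADDEQ
2: · ADDHI
3: ✓ MOVLE  r2←0x24
4: ✓ CMP  NZCV=1010
5: · MOVPL
6: ✓ MOVMI  r1←0x2d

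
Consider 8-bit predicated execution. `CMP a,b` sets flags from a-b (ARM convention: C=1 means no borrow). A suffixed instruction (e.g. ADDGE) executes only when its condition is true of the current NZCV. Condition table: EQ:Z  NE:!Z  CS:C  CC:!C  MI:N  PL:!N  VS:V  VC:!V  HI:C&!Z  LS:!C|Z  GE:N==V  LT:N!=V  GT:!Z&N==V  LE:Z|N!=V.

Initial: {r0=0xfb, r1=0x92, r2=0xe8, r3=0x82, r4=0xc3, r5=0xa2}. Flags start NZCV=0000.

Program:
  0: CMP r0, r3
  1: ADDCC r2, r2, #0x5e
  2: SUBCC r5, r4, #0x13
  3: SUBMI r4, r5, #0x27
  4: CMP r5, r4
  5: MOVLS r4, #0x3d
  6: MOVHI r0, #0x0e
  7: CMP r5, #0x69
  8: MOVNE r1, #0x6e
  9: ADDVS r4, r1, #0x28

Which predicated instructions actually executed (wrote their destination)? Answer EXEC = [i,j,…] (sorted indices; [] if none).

0: ✓ CMP  NZCV=0010
1: · ADDCC
2: · SUBCC
3: · SUBMI
4: ✓ CMP  NZCV=1000
5: ✓ MOVLS  r4←0x3d
6: · MOVHI
7: ✓ CMP  NZCV=0011
8: ✓ MOVNE  r1←0x6e
9: ✓ ADDVS  r4←0x96

EXEC = [5,8,9]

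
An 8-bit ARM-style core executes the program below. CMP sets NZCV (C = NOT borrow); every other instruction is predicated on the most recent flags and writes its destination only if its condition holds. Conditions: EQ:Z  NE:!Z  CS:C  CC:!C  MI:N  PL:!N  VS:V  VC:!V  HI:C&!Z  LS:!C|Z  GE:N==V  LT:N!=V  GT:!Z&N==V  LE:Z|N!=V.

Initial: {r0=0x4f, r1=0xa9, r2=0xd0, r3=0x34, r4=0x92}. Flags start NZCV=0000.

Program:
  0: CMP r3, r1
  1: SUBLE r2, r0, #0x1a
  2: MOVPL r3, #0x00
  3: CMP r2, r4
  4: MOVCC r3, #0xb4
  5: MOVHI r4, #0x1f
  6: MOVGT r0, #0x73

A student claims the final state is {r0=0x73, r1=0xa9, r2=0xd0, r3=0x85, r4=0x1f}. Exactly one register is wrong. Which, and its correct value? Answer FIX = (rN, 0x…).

FIX = (r3, 0x34)

[0] flags=1001 → (cmp)
[1] flags=1001 LE?F → skip
[2] flags=1001 PL?F → skip
[3] flags=0010 → (cmp)
[4] flags=0010 CC?F → skip
[5] flags=0010 HI?T → r4=0x1f
[6] flags=0010 GT?T → r0=0x73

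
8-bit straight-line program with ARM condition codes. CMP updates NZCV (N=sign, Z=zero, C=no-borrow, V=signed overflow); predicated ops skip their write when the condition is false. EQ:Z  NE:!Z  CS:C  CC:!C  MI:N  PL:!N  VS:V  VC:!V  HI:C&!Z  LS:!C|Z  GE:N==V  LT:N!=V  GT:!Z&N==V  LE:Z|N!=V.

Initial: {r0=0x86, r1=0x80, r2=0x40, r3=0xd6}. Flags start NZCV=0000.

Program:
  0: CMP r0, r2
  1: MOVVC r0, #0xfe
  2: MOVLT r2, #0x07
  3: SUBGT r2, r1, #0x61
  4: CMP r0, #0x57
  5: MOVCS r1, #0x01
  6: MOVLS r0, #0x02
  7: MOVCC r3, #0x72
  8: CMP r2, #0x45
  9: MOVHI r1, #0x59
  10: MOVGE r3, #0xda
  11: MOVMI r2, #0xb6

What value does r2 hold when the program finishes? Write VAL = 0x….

0: ✓ CMP  NZCV=0011
1: · MOVVC
2: ✓ MOVLT  r2←0x07
3: · SUBGT
4: ✓ CMP  NZCV=0011
5: ✓ MOVCS  r1←0x01
6: · MOVLS
7: · MOVCC
8: ✓ CMP  NZCV=1000
9: · MOVHI
10: · MOVGE
11: ✓ MOVMI  r2←0xb6

VAL = 0xb6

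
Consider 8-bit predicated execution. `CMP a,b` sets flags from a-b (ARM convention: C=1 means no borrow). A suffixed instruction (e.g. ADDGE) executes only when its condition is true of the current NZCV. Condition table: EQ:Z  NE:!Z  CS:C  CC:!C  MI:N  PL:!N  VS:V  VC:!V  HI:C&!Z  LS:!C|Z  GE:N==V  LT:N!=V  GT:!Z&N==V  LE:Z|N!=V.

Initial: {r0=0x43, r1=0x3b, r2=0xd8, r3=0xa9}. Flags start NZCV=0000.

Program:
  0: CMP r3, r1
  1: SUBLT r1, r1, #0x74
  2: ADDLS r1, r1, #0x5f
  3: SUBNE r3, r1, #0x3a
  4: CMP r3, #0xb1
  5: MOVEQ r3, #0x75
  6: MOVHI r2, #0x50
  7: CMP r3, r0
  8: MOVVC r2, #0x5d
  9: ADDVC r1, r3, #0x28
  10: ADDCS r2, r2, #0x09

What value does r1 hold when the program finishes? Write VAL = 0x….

[0] flags=0011 → (cmp)
[1] flags=0011 LT?T → r1=0xc7
[2] flags=0011 LS?F → skip
[3] flags=0011 NE?T → r3=0x8d
[4] flags=1000 → (cmp)
[5] flags=1000 EQ?F → skip
[6] flags=1000 HI?F → skip
[7] flags=0011 → (cmp)
[8] flags=0011 VC?F → skip
[9] flags=0011 VC?F → skip
[10] flags=0011 CS?T → r2=0xe1

VAL = 0xc7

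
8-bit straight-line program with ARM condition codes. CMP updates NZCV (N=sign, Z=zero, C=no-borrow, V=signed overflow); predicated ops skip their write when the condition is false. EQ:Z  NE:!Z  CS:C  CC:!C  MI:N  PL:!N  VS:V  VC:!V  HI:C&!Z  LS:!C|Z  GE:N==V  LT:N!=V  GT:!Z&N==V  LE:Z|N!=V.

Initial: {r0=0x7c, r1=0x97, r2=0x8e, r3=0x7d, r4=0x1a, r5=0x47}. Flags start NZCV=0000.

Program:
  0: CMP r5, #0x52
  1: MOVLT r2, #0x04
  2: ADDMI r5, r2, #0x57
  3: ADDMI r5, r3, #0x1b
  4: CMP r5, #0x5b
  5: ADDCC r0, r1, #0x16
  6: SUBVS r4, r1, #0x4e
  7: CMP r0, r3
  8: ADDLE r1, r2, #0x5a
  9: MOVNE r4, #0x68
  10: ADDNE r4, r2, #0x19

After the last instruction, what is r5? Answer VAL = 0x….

[0] flags=1000 → (cmp)
[1] flags=1000 LT?T → r2=0x04
[2] flags=1000 MI?T → r5=0x5b
[3] flags=1000 MI?T → r5=0x98
[4] flags=0011 → (cmp)
[5] flags=0011 CC?F → skip
[6] flags=0011 VS?T → r4=0x49
[7] flags=1000 → (cmp)
[8] flags=1000 LE?T → r1=0x5e
[9] flags=1000 NE?T → r4=0x68
[10] flags=1000 NE?T → r4=0x1d

VAL = 0x98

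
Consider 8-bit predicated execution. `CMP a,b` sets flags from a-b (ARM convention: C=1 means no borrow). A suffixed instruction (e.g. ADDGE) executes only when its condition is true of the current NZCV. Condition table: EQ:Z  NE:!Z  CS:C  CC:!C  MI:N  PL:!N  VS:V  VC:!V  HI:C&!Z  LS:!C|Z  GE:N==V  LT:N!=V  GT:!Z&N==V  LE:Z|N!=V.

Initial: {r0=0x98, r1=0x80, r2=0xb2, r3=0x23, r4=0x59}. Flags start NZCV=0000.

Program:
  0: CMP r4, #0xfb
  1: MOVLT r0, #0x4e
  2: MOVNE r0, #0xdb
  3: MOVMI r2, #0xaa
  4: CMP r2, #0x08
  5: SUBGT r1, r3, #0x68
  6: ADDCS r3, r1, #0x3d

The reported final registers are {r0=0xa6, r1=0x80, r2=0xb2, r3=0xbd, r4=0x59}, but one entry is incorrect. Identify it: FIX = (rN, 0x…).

FIX = (r0, 0xdb)

[0] flags=0000 → (cmp)
[1] flags=0000 LT?F → skip
[2] flags=0000 NE?T → r0=0xdb
[3] flags=0000 MI?F → skip
[4] flags=1010 → (cmp)
[5] flags=1010 GT?F → skip
[6] flags=1010 CS?T → r3=0xbd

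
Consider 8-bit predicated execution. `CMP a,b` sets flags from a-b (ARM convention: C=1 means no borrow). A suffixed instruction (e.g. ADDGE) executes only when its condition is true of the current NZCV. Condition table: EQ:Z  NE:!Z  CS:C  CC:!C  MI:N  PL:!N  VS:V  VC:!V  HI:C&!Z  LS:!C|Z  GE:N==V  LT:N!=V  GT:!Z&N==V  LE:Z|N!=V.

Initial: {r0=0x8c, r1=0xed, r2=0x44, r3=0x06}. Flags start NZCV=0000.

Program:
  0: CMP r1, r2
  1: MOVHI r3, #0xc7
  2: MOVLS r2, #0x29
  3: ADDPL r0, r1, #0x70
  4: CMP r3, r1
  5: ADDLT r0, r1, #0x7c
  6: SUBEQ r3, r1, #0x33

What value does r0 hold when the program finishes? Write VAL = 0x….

[0] flags=1010 → (cmp)
[1] flags=1010 HI?T → r3=0xc7
[2] flags=1010 LS?F → skip
[3] flags=1010 PL?F → skip
[4] flags=1000 → (cmp)
[5] flags=1000 LT?T → r0=0x69
[6] flags=1000 EQ?F → skip

VAL = 0x69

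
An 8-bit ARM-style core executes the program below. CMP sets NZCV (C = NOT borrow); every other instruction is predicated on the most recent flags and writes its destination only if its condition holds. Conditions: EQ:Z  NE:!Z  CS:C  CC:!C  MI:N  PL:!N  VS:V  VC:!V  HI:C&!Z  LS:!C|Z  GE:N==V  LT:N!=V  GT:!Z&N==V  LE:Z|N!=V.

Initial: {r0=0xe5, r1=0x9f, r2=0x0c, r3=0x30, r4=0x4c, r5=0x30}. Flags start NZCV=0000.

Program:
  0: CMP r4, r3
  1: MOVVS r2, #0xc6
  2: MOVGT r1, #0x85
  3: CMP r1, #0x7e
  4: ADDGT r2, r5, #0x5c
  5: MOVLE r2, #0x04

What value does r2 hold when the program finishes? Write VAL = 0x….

VAL = 0x04

0: ✓ CMP  NZCV=0010
1: · MOVVS
2: ✓ MOVGT  r1←0x85
3: ✓ CMP  NZCV=0011
4: · ADDGT
5: ✓ MOVLE  r2←0x04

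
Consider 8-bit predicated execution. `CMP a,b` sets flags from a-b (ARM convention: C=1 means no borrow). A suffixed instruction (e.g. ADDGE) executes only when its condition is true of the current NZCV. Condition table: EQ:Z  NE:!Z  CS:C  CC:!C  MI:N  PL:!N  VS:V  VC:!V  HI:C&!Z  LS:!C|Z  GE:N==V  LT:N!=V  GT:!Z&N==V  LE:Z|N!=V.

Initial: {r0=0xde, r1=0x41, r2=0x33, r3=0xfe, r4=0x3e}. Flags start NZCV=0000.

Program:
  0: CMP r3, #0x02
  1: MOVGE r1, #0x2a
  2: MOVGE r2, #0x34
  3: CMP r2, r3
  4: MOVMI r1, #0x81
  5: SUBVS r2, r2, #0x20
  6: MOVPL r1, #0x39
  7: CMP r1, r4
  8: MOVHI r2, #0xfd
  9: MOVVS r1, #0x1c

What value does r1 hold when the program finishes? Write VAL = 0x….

[0] flags=1010 → (cmp)
[1] flags=1010 GE?F → skip
[2] flags=1010 GE?F → skip
[3] flags=0000 → (cmp)
[4] flags=0000 MI?F → skip
[5] flags=0000 VS?F → skip
[6] flags=0000 PL?T → r1=0x39
[7] flags=1000 → (cmp)
[8] flags=1000 HI?F → skip
[9] flags=1000 VS?F → skip

VAL = 0x39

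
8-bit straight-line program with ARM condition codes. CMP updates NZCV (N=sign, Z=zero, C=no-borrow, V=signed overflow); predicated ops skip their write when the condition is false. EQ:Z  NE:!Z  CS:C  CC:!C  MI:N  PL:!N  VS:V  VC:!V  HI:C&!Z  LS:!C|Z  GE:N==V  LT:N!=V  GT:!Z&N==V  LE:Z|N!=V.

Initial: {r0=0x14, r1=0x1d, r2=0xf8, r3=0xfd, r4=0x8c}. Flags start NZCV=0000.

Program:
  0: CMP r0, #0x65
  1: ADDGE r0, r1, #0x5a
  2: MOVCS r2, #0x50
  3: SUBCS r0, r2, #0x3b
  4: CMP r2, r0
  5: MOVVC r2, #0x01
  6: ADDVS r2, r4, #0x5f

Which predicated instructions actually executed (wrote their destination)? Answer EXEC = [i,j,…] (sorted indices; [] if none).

[0] flags=1000 → (cmp)
[1] flags=1000 GE?F → skip
[2] flags=1000 CS?F → skip
[3] flags=1000 CS?F → skip
[4] flags=1010 → (cmp)
[5] flags=1010 VC?T → r2=0x01
[6] flags=1010 VS?F → skip

EXEC = [5]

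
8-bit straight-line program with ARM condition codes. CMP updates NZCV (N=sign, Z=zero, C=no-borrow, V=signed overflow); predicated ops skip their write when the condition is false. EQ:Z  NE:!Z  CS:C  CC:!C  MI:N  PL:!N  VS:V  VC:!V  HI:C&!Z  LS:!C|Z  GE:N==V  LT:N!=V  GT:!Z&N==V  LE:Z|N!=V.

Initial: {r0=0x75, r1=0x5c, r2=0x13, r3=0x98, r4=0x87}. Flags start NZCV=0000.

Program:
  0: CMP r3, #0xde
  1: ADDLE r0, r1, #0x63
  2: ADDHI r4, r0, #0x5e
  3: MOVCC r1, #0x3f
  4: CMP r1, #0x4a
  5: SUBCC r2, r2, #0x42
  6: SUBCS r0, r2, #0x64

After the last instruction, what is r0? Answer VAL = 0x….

[0] flags=1000 → (cmp)
[1] flags=1000 LE?T → r0=0xbf
[2] flags=1000 HI?F → skip
[3] flags=1000 CC?T → r1=0x3f
[4] flags=1000 → (cmp)
[5] flags=1000 CC?T → r2=0xd1
[6] flags=1000 CS?F → skip

VAL = 0xbf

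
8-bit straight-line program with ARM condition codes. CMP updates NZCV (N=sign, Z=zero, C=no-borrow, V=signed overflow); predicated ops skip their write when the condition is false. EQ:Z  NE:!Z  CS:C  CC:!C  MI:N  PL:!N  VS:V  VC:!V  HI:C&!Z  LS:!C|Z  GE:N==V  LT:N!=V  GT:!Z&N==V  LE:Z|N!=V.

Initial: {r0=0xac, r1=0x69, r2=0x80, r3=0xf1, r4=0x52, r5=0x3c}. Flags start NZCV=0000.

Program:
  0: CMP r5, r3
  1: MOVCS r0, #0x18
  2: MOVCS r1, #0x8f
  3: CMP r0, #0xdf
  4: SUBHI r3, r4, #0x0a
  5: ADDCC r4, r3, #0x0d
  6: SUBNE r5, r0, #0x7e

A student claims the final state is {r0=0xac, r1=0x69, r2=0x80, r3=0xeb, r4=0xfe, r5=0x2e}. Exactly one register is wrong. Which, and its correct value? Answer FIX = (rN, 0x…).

[0] flags=0000 → (cmp)
[1] flags=0000 CS?F → skip
[2] flags=0000 CS?F → skip
[3] flags=1000 → (cmp)
[4] flags=1000 HI?F → skip
[5] flags=1000 CC?T → r4=0xfe
[6] flags=1000 NE?T → r5=0x2e

FIX = (r3, 0xf1)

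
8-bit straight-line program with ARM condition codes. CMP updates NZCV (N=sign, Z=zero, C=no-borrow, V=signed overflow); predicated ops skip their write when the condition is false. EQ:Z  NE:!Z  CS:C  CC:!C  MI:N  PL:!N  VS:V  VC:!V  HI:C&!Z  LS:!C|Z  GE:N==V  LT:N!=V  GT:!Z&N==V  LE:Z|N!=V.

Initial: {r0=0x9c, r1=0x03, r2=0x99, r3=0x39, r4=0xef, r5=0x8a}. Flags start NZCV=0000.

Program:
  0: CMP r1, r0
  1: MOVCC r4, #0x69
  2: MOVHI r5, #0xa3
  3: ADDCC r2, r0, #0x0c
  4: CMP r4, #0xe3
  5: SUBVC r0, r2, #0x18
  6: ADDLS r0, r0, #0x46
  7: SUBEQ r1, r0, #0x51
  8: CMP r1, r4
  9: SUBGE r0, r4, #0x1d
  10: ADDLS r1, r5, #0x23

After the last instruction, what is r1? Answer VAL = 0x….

VAL = 0xad

[0] flags=0000 → (cmp)
[1] flags=0000 CC?T → r4=0x69
[2] flags=0000 HI?F → skip
[3] flags=0000 CC?T → r2=0xa8
[4] flags=1001 → (cmp)
[5] flags=1001 VC?F → skip
[6] flags=1001 LS?T → r0=0xe2
[7] flags=1001 EQ?F → skip
[8] flags=1000 → (cmp)
[9] flags=1000 GE?F → skip
[10] flags=1000 LS?T → r1=0xad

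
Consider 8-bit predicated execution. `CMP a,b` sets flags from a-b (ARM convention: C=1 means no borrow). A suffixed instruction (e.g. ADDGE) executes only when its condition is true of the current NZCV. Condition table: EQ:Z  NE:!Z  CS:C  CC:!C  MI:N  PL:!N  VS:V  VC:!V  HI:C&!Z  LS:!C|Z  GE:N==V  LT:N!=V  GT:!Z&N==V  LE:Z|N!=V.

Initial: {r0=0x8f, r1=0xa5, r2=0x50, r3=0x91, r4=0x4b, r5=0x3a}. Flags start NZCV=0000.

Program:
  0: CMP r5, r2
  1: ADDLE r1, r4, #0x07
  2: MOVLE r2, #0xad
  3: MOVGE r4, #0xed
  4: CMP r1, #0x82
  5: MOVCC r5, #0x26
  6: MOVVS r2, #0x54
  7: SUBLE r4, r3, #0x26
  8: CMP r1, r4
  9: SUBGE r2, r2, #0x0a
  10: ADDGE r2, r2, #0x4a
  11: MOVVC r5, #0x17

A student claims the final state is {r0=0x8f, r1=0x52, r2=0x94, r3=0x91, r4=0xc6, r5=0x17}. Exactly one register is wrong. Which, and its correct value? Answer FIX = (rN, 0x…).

0: ✓ CMP  NZCV=1000
1: ✓ ADDLE  r1←0x52
2: ✓ MOVLE  r2←0xad
3: · MOVGE
4: ✓ CMP  NZCV=1001
5: ✓ MOVCC  r5←0x26
6: ✓ MOVVS  r2←0x54
7: · SUBLE
8: ✓ CMP  NZCV=0010
9: ✓ SUBGE  r2←0x4a
10: ✓ ADDGE  r2←0x94
11: ✓ MOVVC  r5←0x17

FIX = (r4, 0x4b)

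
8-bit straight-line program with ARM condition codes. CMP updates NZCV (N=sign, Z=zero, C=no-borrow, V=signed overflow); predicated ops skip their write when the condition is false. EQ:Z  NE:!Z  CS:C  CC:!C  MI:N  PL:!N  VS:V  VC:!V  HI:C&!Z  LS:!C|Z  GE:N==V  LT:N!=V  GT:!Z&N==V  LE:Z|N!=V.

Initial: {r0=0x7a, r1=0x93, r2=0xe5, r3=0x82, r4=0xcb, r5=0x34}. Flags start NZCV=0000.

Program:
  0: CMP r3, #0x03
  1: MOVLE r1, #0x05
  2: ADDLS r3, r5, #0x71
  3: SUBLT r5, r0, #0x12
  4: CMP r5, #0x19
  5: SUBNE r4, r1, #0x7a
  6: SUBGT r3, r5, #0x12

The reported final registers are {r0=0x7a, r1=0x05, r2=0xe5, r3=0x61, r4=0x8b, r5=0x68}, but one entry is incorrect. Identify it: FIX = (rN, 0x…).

0: ✓ CMP  NZCV=0011
1: ✓ MOVLE  r1←0x05
2: · ADDLS
3: ✓ SUBLT  r5←0x68
4: ✓ CMP  NZCV=0010
5: ✓ SUBNE  r4←0x8b
6: ✓ SUBGT  r3←0x56

FIX = (r3, 0x56)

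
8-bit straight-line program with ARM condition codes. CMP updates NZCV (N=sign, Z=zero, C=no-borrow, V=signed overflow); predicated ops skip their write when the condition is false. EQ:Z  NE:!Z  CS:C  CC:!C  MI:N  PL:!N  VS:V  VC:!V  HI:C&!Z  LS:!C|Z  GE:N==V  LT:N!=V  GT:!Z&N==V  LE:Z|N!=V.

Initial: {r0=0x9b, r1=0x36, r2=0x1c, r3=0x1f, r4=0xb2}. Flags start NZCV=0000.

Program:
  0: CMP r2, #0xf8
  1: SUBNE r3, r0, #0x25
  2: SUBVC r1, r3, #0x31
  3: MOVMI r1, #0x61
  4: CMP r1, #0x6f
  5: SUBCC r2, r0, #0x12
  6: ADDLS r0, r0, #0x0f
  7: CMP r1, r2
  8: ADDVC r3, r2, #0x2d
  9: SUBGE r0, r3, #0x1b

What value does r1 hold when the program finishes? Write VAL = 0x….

VAL = 0x45

[0] flags=0000 → (cmp)
[1] flags=0000 NE?T → r3=0x76
[2] flags=0000 VC?T → r1=0x45
[3] flags=0000 MI?F → skip
[4] flags=1000 → (cmp)
[5] flags=1000 CC?T → r2=0x89
[6] flags=1000 LS?T → r0=0xaa
[7] flags=1001 → (cmp)
[8] flags=1001 VC?F → skip
[9] flags=1001 GE?T → r0=0x5b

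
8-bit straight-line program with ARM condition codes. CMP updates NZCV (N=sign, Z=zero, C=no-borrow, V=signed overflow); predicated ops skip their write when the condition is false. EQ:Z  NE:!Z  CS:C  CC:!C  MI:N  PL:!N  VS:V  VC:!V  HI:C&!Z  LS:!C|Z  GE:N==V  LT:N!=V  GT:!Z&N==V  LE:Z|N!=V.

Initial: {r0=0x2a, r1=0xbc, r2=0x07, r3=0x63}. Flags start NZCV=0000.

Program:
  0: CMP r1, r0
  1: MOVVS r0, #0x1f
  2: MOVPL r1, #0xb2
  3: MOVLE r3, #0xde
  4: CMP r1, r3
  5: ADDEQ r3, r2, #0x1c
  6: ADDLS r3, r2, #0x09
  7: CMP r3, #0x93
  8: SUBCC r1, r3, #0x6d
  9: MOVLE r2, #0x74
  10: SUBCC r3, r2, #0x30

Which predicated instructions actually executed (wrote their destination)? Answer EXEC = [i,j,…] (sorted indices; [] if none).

[0] flags=1010 → (cmp)
[1] flags=1010 VS?F → skip
[2] flags=1010 PL?F → skip
[3] flags=1010 LE?T → r3=0xde
[4] flags=1000 → (cmp)
[5] flags=1000 EQ?F → skip
[6] flags=1000 LS?T → r3=0x10
[7] flags=0000 → (cmp)
[8] flags=0000 CC?T → r1=0xa3
[9] flags=0000 LE?F → skip
[10] flags=0000 CC?T → r3=0xd7

EXEC = [3,6,8,10]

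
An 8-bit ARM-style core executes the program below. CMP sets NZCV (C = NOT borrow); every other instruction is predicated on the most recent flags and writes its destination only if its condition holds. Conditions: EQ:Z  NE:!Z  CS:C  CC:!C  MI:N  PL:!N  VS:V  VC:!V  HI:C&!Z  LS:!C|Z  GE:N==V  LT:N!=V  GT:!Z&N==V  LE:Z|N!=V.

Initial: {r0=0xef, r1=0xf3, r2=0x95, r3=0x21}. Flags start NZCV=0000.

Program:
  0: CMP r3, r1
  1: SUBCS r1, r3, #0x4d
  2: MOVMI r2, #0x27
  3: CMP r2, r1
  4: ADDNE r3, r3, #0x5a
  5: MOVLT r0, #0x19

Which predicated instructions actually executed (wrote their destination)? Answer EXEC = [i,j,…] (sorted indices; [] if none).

[0] flags=0000 → (cmp)
[1] flags=0000 CS?F → skip
[2] flags=0000 MI?F → skip
[3] flags=1000 → (cmp)
[4] flags=1000 NE?T → r3=0x7b
[5] flags=1000 LT?T → r0=0x19

EXEC = [4,5]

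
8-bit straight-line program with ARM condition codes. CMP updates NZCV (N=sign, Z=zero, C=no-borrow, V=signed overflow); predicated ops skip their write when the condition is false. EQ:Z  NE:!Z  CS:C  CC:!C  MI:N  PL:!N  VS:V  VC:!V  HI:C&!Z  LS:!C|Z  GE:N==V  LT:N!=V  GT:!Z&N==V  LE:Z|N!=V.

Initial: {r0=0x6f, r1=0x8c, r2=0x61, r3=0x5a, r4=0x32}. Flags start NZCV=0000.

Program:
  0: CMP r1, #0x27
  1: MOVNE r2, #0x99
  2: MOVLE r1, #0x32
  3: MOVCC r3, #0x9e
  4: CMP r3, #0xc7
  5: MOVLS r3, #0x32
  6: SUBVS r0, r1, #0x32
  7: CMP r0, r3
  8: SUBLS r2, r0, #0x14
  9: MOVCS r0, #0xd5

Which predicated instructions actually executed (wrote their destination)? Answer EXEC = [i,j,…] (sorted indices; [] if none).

EXEC = [1,2,5,6,8]

[0] flags=0011 → (cmp)
[1] flags=0011 NE?T → r2=0x99
[2] flags=0011 LE?T → r1=0x32
[3] flags=0011 CC?F → skip
[4] flags=1001 → (cmp)
[5] flags=1001 LS?T → r3=0x32
[6] flags=1001 VS?T → r0=0x00
[7] flags=1000 → (cmp)
[8] flags=1000 LS?T → r2=0xec
[9] flags=1000 CS?F → skip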